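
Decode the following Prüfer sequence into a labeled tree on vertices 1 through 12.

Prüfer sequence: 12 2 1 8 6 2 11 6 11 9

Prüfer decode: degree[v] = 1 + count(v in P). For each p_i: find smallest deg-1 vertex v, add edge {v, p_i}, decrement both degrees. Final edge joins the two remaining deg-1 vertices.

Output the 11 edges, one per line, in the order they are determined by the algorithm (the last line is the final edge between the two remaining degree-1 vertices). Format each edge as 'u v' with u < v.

Answer: 3 12
2 4
1 5
1 8
6 7
2 8
2 11
6 10
6 11
9 11
9 12

Derivation:
Initial degrees: {1:2, 2:3, 3:1, 4:1, 5:1, 6:3, 7:1, 8:2, 9:2, 10:1, 11:3, 12:2}
Step 1: smallest deg-1 vertex = 3, p_1 = 12. Add edge {3,12}. Now deg[3]=0, deg[12]=1.
Step 2: smallest deg-1 vertex = 4, p_2 = 2. Add edge {2,4}. Now deg[4]=0, deg[2]=2.
Step 3: smallest deg-1 vertex = 5, p_3 = 1. Add edge {1,5}. Now deg[5]=0, deg[1]=1.
Step 4: smallest deg-1 vertex = 1, p_4 = 8. Add edge {1,8}. Now deg[1]=0, deg[8]=1.
Step 5: smallest deg-1 vertex = 7, p_5 = 6. Add edge {6,7}. Now deg[7]=0, deg[6]=2.
Step 6: smallest deg-1 vertex = 8, p_6 = 2. Add edge {2,8}. Now deg[8]=0, deg[2]=1.
Step 7: smallest deg-1 vertex = 2, p_7 = 11. Add edge {2,11}. Now deg[2]=0, deg[11]=2.
Step 8: smallest deg-1 vertex = 10, p_8 = 6. Add edge {6,10}. Now deg[10]=0, deg[6]=1.
Step 9: smallest deg-1 vertex = 6, p_9 = 11. Add edge {6,11}. Now deg[6]=0, deg[11]=1.
Step 10: smallest deg-1 vertex = 11, p_10 = 9. Add edge {9,11}. Now deg[11]=0, deg[9]=1.
Final: two remaining deg-1 vertices are 9, 12. Add edge {9,12}.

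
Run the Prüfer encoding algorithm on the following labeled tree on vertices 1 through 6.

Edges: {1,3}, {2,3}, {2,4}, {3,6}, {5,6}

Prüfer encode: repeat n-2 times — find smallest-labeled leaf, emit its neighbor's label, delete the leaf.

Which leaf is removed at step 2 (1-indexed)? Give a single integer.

Step 1: current leaves = {1,4,5}. Remove leaf 1 (neighbor: 3).
Step 2: current leaves = {4,5}. Remove leaf 4 (neighbor: 2).

Answer: 4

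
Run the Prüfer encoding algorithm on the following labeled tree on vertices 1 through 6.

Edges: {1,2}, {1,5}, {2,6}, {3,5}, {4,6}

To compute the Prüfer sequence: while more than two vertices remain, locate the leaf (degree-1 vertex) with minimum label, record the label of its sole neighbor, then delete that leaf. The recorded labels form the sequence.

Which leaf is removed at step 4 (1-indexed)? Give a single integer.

Step 1: current leaves = {3,4}. Remove leaf 3 (neighbor: 5).
Step 2: current leaves = {4,5}. Remove leaf 4 (neighbor: 6).
Step 3: current leaves = {5,6}. Remove leaf 5 (neighbor: 1).
Step 4: current leaves = {1,6}. Remove leaf 1 (neighbor: 2).

Answer: 1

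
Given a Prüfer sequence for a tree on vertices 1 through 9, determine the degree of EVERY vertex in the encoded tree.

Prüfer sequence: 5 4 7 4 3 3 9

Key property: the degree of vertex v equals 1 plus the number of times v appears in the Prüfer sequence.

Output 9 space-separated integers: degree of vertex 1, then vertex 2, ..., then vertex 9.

p_1 = 5: count[5] becomes 1
p_2 = 4: count[4] becomes 1
p_3 = 7: count[7] becomes 1
p_4 = 4: count[4] becomes 2
p_5 = 3: count[3] becomes 1
p_6 = 3: count[3] becomes 2
p_7 = 9: count[9] becomes 1
Degrees (1 + count): deg[1]=1+0=1, deg[2]=1+0=1, deg[3]=1+2=3, deg[4]=1+2=3, deg[5]=1+1=2, deg[6]=1+0=1, deg[7]=1+1=2, deg[8]=1+0=1, deg[9]=1+1=2

Answer: 1 1 3 3 2 1 2 1 2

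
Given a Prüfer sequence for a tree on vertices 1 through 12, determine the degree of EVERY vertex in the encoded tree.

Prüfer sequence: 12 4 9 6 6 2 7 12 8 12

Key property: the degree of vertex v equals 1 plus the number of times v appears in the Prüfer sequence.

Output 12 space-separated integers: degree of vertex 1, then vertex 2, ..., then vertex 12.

Answer: 1 2 1 2 1 3 2 2 2 1 1 4

Derivation:
p_1 = 12: count[12] becomes 1
p_2 = 4: count[4] becomes 1
p_3 = 9: count[9] becomes 1
p_4 = 6: count[6] becomes 1
p_5 = 6: count[6] becomes 2
p_6 = 2: count[2] becomes 1
p_7 = 7: count[7] becomes 1
p_8 = 12: count[12] becomes 2
p_9 = 8: count[8] becomes 1
p_10 = 12: count[12] becomes 3
Degrees (1 + count): deg[1]=1+0=1, deg[2]=1+1=2, deg[3]=1+0=1, deg[4]=1+1=2, deg[5]=1+0=1, deg[6]=1+2=3, deg[7]=1+1=2, deg[8]=1+1=2, deg[9]=1+1=2, deg[10]=1+0=1, deg[11]=1+0=1, deg[12]=1+3=4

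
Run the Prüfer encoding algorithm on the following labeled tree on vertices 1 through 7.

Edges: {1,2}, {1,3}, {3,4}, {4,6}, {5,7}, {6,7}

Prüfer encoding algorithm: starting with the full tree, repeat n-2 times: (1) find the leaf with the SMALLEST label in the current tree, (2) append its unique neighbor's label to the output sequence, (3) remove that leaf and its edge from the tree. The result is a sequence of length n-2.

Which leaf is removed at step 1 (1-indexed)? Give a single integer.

Step 1: current leaves = {2,5}. Remove leaf 2 (neighbor: 1).

Answer: 2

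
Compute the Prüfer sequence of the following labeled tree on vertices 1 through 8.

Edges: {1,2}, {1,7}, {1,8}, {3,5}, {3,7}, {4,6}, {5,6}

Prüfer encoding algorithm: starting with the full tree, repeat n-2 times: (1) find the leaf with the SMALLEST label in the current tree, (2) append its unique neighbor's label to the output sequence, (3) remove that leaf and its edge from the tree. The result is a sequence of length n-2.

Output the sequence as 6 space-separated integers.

Answer: 1 6 5 3 7 1

Derivation:
Step 1: leaves = {2,4,8}. Remove smallest leaf 2, emit neighbor 1.
Step 2: leaves = {4,8}. Remove smallest leaf 4, emit neighbor 6.
Step 3: leaves = {6,8}. Remove smallest leaf 6, emit neighbor 5.
Step 4: leaves = {5,8}. Remove smallest leaf 5, emit neighbor 3.
Step 5: leaves = {3,8}. Remove smallest leaf 3, emit neighbor 7.
Step 6: leaves = {7,8}. Remove smallest leaf 7, emit neighbor 1.
Done: 2 vertices remain (1, 8). Sequence = [1 6 5 3 7 1]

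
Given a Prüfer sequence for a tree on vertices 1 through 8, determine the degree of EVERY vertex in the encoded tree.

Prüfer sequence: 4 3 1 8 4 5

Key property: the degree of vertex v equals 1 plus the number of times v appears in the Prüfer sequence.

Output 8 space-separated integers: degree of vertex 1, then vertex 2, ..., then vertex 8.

Answer: 2 1 2 3 2 1 1 2

Derivation:
p_1 = 4: count[4] becomes 1
p_2 = 3: count[3] becomes 1
p_3 = 1: count[1] becomes 1
p_4 = 8: count[8] becomes 1
p_5 = 4: count[4] becomes 2
p_6 = 5: count[5] becomes 1
Degrees (1 + count): deg[1]=1+1=2, deg[2]=1+0=1, deg[3]=1+1=2, deg[4]=1+2=3, deg[5]=1+1=2, deg[6]=1+0=1, deg[7]=1+0=1, deg[8]=1+1=2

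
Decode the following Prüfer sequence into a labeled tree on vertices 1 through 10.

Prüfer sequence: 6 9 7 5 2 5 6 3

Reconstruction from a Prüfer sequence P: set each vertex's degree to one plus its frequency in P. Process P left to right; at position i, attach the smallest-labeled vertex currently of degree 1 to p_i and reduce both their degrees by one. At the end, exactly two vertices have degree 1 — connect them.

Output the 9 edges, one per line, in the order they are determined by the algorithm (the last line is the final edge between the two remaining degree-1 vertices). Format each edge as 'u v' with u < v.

Initial degrees: {1:1, 2:2, 3:2, 4:1, 5:3, 6:3, 7:2, 8:1, 9:2, 10:1}
Step 1: smallest deg-1 vertex = 1, p_1 = 6. Add edge {1,6}. Now deg[1]=0, deg[6]=2.
Step 2: smallest deg-1 vertex = 4, p_2 = 9. Add edge {4,9}. Now deg[4]=0, deg[9]=1.
Step 3: smallest deg-1 vertex = 8, p_3 = 7. Add edge {7,8}. Now deg[8]=0, deg[7]=1.
Step 4: smallest deg-1 vertex = 7, p_4 = 5. Add edge {5,7}. Now deg[7]=0, deg[5]=2.
Step 5: smallest deg-1 vertex = 9, p_5 = 2. Add edge {2,9}. Now deg[9]=0, deg[2]=1.
Step 6: smallest deg-1 vertex = 2, p_6 = 5. Add edge {2,5}. Now deg[2]=0, deg[5]=1.
Step 7: smallest deg-1 vertex = 5, p_7 = 6. Add edge {5,6}. Now deg[5]=0, deg[6]=1.
Step 8: smallest deg-1 vertex = 6, p_8 = 3. Add edge {3,6}. Now deg[6]=0, deg[3]=1.
Final: two remaining deg-1 vertices are 3, 10. Add edge {3,10}.

Answer: 1 6
4 9
7 8
5 7
2 9
2 5
5 6
3 6
3 10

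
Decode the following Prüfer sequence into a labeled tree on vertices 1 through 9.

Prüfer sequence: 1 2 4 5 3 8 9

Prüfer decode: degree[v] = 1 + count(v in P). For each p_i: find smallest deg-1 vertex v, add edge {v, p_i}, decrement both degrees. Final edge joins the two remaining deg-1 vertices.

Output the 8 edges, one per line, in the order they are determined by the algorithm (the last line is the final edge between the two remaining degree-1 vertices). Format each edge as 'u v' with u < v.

Answer: 1 6
1 2
2 4
4 5
3 5
3 8
7 9
8 9

Derivation:
Initial degrees: {1:2, 2:2, 3:2, 4:2, 5:2, 6:1, 7:1, 8:2, 9:2}
Step 1: smallest deg-1 vertex = 6, p_1 = 1. Add edge {1,6}. Now deg[6]=0, deg[1]=1.
Step 2: smallest deg-1 vertex = 1, p_2 = 2. Add edge {1,2}. Now deg[1]=0, deg[2]=1.
Step 3: smallest deg-1 vertex = 2, p_3 = 4. Add edge {2,4}. Now deg[2]=0, deg[4]=1.
Step 4: smallest deg-1 vertex = 4, p_4 = 5. Add edge {4,5}. Now deg[4]=0, deg[5]=1.
Step 5: smallest deg-1 vertex = 5, p_5 = 3. Add edge {3,5}. Now deg[5]=0, deg[3]=1.
Step 6: smallest deg-1 vertex = 3, p_6 = 8. Add edge {3,8}. Now deg[3]=0, deg[8]=1.
Step 7: smallest deg-1 vertex = 7, p_7 = 9. Add edge {7,9}. Now deg[7]=0, deg[9]=1.
Final: two remaining deg-1 vertices are 8, 9. Add edge {8,9}.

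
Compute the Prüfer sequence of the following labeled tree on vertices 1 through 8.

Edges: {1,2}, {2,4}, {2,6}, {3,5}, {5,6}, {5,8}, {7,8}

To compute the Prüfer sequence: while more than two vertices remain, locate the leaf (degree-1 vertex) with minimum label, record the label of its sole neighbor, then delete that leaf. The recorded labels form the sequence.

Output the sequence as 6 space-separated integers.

Step 1: leaves = {1,3,4,7}. Remove smallest leaf 1, emit neighbor 2.
Step 2: leaves = {3,4,7}. Remove smallest leaf 3, emit neighbor 5.
Step 3: leaves = {4,7}. Remove smallest leaf 4, emit neighbor 2.
Step 4: leaves = {2,7}. Remove smallest leaf 2, emit neighbor 6.
Step 5: leaves = {6,7}. Remove smallest leaf 6, emit neighbor 5.
Step 6: leaves = {5,7}. Remove smallest leaf 5, emit neighbor 8.
Done: 2 vertices remain (7, 8). Sequence = [2 5 2 6 5 8]

Answer: 2 5 2 6 5 8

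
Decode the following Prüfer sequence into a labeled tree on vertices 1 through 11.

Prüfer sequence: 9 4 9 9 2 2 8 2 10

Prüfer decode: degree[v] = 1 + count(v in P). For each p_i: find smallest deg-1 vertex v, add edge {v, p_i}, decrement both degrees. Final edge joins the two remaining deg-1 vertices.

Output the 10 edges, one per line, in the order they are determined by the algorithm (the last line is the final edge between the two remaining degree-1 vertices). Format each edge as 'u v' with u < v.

Initial degrees: {1:1, 2:4, 3:1, 4:2, 5:1, 6:1, 7:1, 8:2, 9:4, 10:2, 11:1}
Step 1: smallest deg-1 vertex = 1, p_1 = 9. Add edge {1,9}. Now deg[1]=0, deg[9]=3.
Step 2: smallest deg-1 vertex = 3, p_2 = 4. Add edge {3,4}. Now deg[3]=0, deg[4]=1.
Step 3: smallest deg-1 vertex = 4, p_3 = 9. Add edge {4,9}. Now deg[4]=0, deg[9]=2.
Step 4: smallest deg-1 vertex = 5, p_4 = 9. Add edge {5,9}. Now deg[5]=0, deg[9]=1.
Step 5: smallest deg-1 vertex = 6, p_5 = 2. Add edge {2,6}. Now deg[6]=0, deg[2]=3.
Step 6: smallest deg-1 vertex = 7, p_6 = 2. Add edge {2,7}. Now deg[7]=0, deg[2]=2.
Step 7: smallest deg-1 vertex = 9, p_7 = 8. Add edge {8,9}. Now deg[9]=0, deg[8]=1.
Step 8: smallest deg-1 vertex = 8, p_8 = 2. Add edge {2,8}. Now deg[8]=0, deg[2]=1.
Step 9: smallest deg-1 vertex = 2, p_9 = 10. Add edge {2,10}. Now deg[2]=0, deg[10]=1.
Final: two remaining deg-1 vertices are 10, 11. Add edge {10,11}.

Answer: 1 9
3 4
4 9
5 9
2 6
2 7
8 9
2 8
2 10
10 11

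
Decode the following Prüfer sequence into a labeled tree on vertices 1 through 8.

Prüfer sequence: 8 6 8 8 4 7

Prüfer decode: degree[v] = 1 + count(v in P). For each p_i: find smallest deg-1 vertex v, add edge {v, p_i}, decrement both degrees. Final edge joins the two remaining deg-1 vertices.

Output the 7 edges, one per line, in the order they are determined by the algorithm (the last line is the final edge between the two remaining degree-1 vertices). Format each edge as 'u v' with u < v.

Answer: 1 8
2 6
3 8
5 8
4 6
4 7
7 8

Derivation:
Initial degrees: {1:1, 2:1, 3:1, 4:2, 5:1, 6:2, 7:2, 8:4}
Step 1: smallest deg-1 vertex = 1, p_1 = 8. Add edge {1,8}. Now deg[1]=0, deg[8]=3.
Step 2: smallest deg-1 vertex = 2, p_2 = 6. Add edge {2,6}. Now deg[2]=0, deg[6]=1.
Step 3: smallest deg-1 vertex = 3, p_3 = 8. Add edge {3,8}. Now deg[3]=0, deg[8]=2.
Step 4: smallest deg-1 vertex = 5, p_4 = 8. Add edge {5,8}. Now deg[5]=0, deg[8]=1.
Step 5: smallest deg-1 vertex = 6, p_5 = 4. Add edge {4,6}. Now deg[6]=0, deg[4]=1.
Step 6: smallest deg-1 vertex = 4, p_6 = 7. Add edge {4,7}. Now deg[4]=0, deg[7]=1.
Final: two remaining deg-1 vertices are 7, 8. Add edge {7,8}.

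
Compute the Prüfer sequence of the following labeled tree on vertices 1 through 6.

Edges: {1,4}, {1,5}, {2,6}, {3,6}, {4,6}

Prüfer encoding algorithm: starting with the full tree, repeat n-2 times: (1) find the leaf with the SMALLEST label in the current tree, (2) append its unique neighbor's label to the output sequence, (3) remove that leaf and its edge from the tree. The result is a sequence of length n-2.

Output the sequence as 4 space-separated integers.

Step 1: leaves = {2,3,5}. Remove smallest leaf 2, emit neighbor 6.
Step 2: leaves = {3,5}. Remove smallest leaf 3, emit neighbor 6.
Step 3: leaves = {5,6}. Remove smallest leaf 5, emit neighbor 1.
Step 4: leaves = {1,6}. Remove smallest leaf 1, emit neighbor 4.
Done: 2 vertices remain (4, 6). Sequence = [6 6 1 4]

Answer: 6 6 1 4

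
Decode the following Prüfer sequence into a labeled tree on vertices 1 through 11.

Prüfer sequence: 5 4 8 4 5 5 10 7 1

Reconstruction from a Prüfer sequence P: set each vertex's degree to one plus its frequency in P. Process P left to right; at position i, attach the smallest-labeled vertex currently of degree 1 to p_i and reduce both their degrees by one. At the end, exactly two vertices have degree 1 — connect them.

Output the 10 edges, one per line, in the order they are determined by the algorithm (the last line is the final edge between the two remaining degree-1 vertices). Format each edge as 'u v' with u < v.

Initial degrees: {1:2, 2:1, 3:1, 4:3, 5:4, 6:1, 7:2, 8:2, 9:1, 10:2, 11:1}
Step 1: smallest deg-1 vertex = 2, p_1 = 5. Add edge {2,5}. Now deg[2]=0, deg[5]=3.
Step 2: smallest deg-1 vertex = 3, p_2 = 4. Add edge {3,4}. Now deg[3]=0, deg[4]=2.
Step 3: smallest deg-1 vertex = 6, p_3 = 8. Add edge {6,8}. Now deg[6]=0, deg[8]=1.
Step 4: smallest deg-1 vertex = 8, p_4 = 4. Add edge {4,8}. Now deg[8]=0, deg[4]=1.
Step 5: smallest deg-1 vertex = 4, p_5 = 5. Add edge {4,5}. Now deg[4]=0, deg[5]=2.
Step 6: smallest deg-1 vertex = 9, p_6 = 5. Add edge {5,9}. Now deg[9]=0, deg[5]=1.
Step 7: smallest deg-1 vertex = 5, p_7 = 10. Add edge {5,10}. Now deg[5]=0, deg[10]=1.
Step 8: smallest deg-1 vertex = 10, p_8 = 7. Add edge {7,10}. Now deg[10]=0, deg[7]=1.
Step 9: smallest deg-1 vertex = 7, p_9 = 1. Add edge {1,7}. Now deg[7]=0, deg[1]=1.
Final: two remaining deg-1 vertices are 1, 11. Add edge {1,11}.

Answer: 2 5
3 4
6 8
4 8
4 5
5 9
5 10
7 10
1 7
1 11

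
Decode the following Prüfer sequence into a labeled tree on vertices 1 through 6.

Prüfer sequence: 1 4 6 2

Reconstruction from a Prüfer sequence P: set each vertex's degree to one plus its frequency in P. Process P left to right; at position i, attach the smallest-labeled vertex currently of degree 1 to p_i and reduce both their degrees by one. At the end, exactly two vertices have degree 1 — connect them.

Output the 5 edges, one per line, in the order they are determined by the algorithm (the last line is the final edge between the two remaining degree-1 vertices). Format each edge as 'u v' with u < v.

Initial degrees: {1:2, 2:2, 3:1, 4:2, 5:1, 6:2}
Step 1: smallest deg-1 vertex = 3, p_1 = 1. Add edge {1,3}. Now deg[3]=0, deg[1]=1.
Step 2: smallest deg-1 vertex = 1, p_2 = 4. Add edge {1,4}. Now deg[1]=0, deg[4]=1.
Step 3: smallest deg-1 vertex = 4, p_3 = 6. Add edge {4,6}. Now deg[4]=0, deg[6]=1.
Step 4: smallest deg-1 vertex = 5, p_4 = 2. Add edge {2,5}. Now deg[5]=0, deg[2]=1.
Final: two remaining deg-1 vertices are 2, 6. Add edge {2,6}.

Answer: 1 3
1 4
4 6
2 5
2 6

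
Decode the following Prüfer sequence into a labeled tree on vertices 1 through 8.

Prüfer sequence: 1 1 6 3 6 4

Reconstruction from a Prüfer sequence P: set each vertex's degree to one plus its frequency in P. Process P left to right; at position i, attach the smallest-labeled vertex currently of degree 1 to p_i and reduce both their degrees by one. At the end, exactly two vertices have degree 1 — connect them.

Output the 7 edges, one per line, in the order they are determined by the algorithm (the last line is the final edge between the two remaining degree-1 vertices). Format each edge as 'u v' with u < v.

Answer: 1 2
1 5
1 6
3 7
3 6
4 6
4 8

Derivation:
Initial degrees: {1:3, 2:1, 3:2, 4:2, 5:1, 6:3, 7:1, 8:1}
Step 1: smallest deg-1 vertex = 2, p_1 = 1. Add edge {1,2}. Now deg[2]=0, deg[1]=2.
Step 2: smallest deg-1 vertex = 5, p_2 = 1. Add edge {1,5}. Now deg[5]=0, deg[1]=1.
Step 3: smallest deg-1 vertex = 1, p_3 = 6. Add edge {1,6}. Now deg[1]=0, deg[6]=2.
Step 4: smallest deg-1 vertex = 7, p_4 = 3. Add edge {3,7}. Now deg[7]=0, deg[3]=1.
Step 5: smallest deg-1 vertex = 3, p_5 = 6. Add edge {3,6}. Now deg[3]=0, deg[6]=1.
Step 6: smallest deg-1 vertex = 6, p_6 = 4. Add edge {4,6}. Now deg[6]=0, deg[4]=1.
Final: two remaining deg-1 vertices are 4, 8. Add edge {4,8}.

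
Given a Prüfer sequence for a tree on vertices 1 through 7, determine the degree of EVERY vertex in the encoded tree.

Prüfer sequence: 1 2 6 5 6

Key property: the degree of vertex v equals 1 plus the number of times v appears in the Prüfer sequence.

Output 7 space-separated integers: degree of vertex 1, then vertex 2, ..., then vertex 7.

Answer: 2 2 1 1 2 3 1

Derivation:
p_1 = 1: count[1] becomes 1
p_2 = 2: count[2] becomes 1
p_3 = 6: count[6] becomes 1
p_4 = 5: count[5] becomes 1
p_5 = 6: count[6] becomes 2
Degrees (1 + count): deg[1]=1+1=2, deg[2]=1+1=2, deg[3]=1+0=1, deg[4]=1+0=1, deg[5]=1+1=2, deg[6]=1+2=3, deg[7]=1+0=1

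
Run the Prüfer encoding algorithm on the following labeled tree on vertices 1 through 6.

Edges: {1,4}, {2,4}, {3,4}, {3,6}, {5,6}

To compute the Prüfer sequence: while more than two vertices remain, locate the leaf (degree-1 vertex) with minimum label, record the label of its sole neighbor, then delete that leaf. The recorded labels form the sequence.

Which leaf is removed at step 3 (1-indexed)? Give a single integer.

Step 1: current leaves = {1,2,5}. Remove leaf 1 (neighbor: 4).
Step 2: current leaves = {2,5}. Remove leaf 2 (neighbor: 4).
Step 3: current leaves = {4,5}. Remove leaf 4 (neighbor: 3).

Answer: 4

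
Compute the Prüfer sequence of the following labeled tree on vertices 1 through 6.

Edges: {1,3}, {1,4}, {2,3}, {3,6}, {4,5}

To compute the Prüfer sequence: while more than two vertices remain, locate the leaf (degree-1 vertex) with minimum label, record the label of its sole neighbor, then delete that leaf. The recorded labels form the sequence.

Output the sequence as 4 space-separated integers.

Answer: 3 4 1 3

Derivation:
Step 1: leaves = {2,5,6}. Remove smallest leaf 2, emit neighbor 3.
Step 2: leaves = {5,6}. Remove smallest leaf 5, emit neighbor 4.
Step 3: leaves = {4,6}. Remove smallest leaf 4, emit neighbor 1.
Step 4: leaves = {1,6}. Remove smallest leaf 1, emit neighbor 3.
Done: 2 vertices remain (3, 6). Sequence = [3 4 1 3]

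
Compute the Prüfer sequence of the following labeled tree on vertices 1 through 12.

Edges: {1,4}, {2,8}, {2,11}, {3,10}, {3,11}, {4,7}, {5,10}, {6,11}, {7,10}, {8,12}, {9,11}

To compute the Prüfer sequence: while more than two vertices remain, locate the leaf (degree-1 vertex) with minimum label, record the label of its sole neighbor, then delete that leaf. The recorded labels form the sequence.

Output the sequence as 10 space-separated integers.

Answer: 4 7 10 11 10 11 3 11 2 8

Derivation:
Step 1: leaves = {1,5,6,9,12}. Remove smallest leaf 1, emit neighbor 4.
Step 2: leaves = {4,5,6,9,12}. Remove smallest leaf 4, emit neighbor 7.
Step 3: leaves = {5,6,7,9,12}. Remove smallest leaf 5, emit neighbor 10.
Step 4: leaves = {6,7,9,12}. Remove smallest leaf 6, emit neighbor 11.
Step 5: leaves = {7,9,12}. Remove smallest leaf 7, emit neighbor 10.
Step 6: leaves = {9,10,12}. Remove smallest leaf 9, emit neighbor 11.
Step 7: leaves = {10,12}. Remove smallest leaf 10, emit neighbor 3.
Step 8: leaves = {3,12}. Remove smallest leaf 3, emit neighbor 11.
Step 9: leaves = {11,12}. Remove smallest leaf 11, emit neighbor 2.
Step 10: leaves = {2,12}. Remove smallest leaf 2, emit neighbor 8.
Done: 2 vertices remain (8, 12). Sequence = [4 7 10 11 10 11 3 11 2 8]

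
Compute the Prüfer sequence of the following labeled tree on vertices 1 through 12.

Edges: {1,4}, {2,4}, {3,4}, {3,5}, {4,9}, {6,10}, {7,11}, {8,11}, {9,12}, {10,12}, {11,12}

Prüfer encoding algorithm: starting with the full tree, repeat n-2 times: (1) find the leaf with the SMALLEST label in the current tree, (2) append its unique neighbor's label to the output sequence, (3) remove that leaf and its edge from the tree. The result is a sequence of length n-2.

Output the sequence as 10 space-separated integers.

Answer: 4 4 3 4 9 10 11 11 12 12

Derivation:
Step 1: leaves = {1,2,5,6,7,8}. Remove smallest leaf 1, emit neighbor 4.
Step 2: leaves = {2,5,6,7,8}. Remove smallest leaf 2, emit neighbor 4.
Step 3: leaves = {5,6,7,8}. Remove smallest leaf 5, emit neighbor 3.
Step 4: leaves = {3,6,7,8}. Remove smallest leaf 3, emit neighbor 4.
Step 5: leaves = {4,6,7,8}. Remove smallest leaf 4, emit neighbor 9.
Step 6: leaves = {6,7,8,9}. Remove smallest leaf 6, emit neighbor 10.
Step 7: leaves = {7,8,9,10}. Remove smallest leaf 7, emit neighbor 11.
Step 8: leaves = {8,9,10}. Remove smallest leaf 8, emit neighbor 11.
Step 9: leaves = {9,10,11}. Remove smallest leaf 9, emit neighbor 12.
Step 10: leaves = {10,11}. Remove smallest leaf 10, emit neighbor 12.
Done: 2 vertices remain (11, 12). Sequence = [4 4 3 4 9 10 11 11 12 12]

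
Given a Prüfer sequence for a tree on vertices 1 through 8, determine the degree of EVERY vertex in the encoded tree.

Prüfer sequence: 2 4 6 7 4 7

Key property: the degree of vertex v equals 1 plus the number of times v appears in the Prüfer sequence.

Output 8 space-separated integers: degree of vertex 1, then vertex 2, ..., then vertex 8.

Answer: 1 2 1 3 1 2 3 1

Derivation:
p_1 = 2: count[2] becomes 1
p_2 = 4: count[4] becomes 1
p_3 = 6: count[6] becomes 1
p_4 = 7: count[7] becomes 1
p_5 = 4: count[4] becomes 2
p_6 = 7: count[7] becomes 2
Degrees (1 + count): deg[1]=1+0=1, deg[2]=1+1=2, deg[3]=1+0=1, deg[4]=1+2=3, deg[5]=1+0=1, deg[6]=1+1=2, deg[7]=1+2=3, deg[8]=1+0=1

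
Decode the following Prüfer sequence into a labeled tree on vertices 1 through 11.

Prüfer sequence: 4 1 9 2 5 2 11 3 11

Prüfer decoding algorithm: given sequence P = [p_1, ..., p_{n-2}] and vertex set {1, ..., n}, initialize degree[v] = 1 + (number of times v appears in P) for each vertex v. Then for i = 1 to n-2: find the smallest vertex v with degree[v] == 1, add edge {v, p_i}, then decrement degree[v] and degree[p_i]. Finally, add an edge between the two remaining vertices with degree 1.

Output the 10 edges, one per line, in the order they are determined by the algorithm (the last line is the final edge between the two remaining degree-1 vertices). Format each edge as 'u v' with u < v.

Initial degrees: {1:2, 2:3, 3:2, 4:2, 5:2, 6:1, 7:1, 8:1, 9:2, 10:1, 11:3}
Step 1: smallest deg-1 vertex = 6, p_1 = 4. Add edge {4,6}. Now deg[6]=0, deg[4]=1.
Step 2: smallest deg-1 vertex = 4, p_2 = 1. Add edge {1,4}. Now deg[4]=0, deg[1]=1.
Step 3: smallest deg-1 vertex = 1, p_3 = 9. Add edge {1,9}. Now deg[1]=0, deg[9]=1.
Step 4: smallest deg-1 vertex = 7, p_4 = 2. Add edge {2,7}. Now deg[7]=0, deg[2]=2.
Step 5: smallest deg-1 vertex = 8, p_5 = 5. Add edge {5,8}. Now deg[8]=0, deg[5]=1.
Step 6: smallest deg-1 vertex = 5, p_6 = 2. Add edge {2,5}. Now deg[5]=0, deg[2]=1.
Step 7: smallest deg-1 vertex = 2, p_7 = 11. Add edge {2,11}. Now deg[2]=0, deg[11]=2.
Step 8: smallest deg-1 vertex = 9, p_8 = 3. Add edge {3,9}. Now deg[9]=0, deg[3]=1.
Step 9: smallest deg-1 vertex = 3, p_9 = 11. Add edge {3,11}. Now deg[3]=0, deg[11]=1.
Final: two remaining deg-1 vertices are 10, 11. Add edge {10,11}.

Answer: 4 6
1 4
1 9
2 7
5 8
2 5
2 11
3 9
3 11
10 11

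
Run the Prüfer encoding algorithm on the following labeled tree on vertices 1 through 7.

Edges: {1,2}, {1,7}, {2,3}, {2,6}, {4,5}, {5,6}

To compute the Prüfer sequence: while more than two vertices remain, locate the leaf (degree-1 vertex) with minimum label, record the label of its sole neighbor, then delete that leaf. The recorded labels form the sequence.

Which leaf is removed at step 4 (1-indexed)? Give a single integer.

Answer: 6

Derivation:
Step 1: current leaves = {3,4,7}. Remove leaf 3 (neighbor: 2).
Step 2: current leaves = {4,7}. Remove leaf 4 (neighbor: 5).
Step 3: current leaves = {5,7}. Remove leaf 5 (neighbor: 6).
Step 4: current leaves = {6,7}. Remove leaf 6 (neighbor: 2).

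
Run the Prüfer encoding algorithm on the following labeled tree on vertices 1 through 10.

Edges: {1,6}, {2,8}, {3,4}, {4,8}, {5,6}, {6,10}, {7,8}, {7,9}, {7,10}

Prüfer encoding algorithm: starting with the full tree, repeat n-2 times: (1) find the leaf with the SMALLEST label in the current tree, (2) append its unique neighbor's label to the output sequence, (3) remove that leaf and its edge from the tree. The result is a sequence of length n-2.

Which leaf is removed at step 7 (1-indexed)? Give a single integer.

Answer: 8

Derivation:
Step 1: current leaves = {1,2,3,5,9}. Remove leaf 1 (neighbor: 6).
Step 2: current leaves = {2,3,5,9}. Remove leaf 2 (neighbor: 8).
Step 3: current leaves = {3,5,9}. Remove leaf 3 (neighbor: 4).
Step 4: current leaves = {4,5,9}. Remove leaf 4 (neighbor: 8).
Step 5: current leaves = {5,8,9}. Remove leaf 5 (neighbor: 6).
Step 6: current leaves = {6,8,9}. Remove leaf 6 (neighbor: 10).
Step 7: current leaves = {8,9,10}. Remove leaf 8 (neighbor: 7).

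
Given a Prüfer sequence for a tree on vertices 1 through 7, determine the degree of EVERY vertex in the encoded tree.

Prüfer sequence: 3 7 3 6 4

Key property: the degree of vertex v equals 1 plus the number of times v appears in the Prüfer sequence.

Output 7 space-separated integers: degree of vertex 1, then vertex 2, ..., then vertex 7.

p_1 = 3: count[3] becomes 1
p_2 = 7: count[7] becomes 1
p_3 = 3: count[3] becomes 2
p_4 = 6: count[6] becomes 1
p_5 = 4: count[4] becomes 1
Degrees (1 + count): deg[1]=1+0=1, deg[2]=1+0=1, deg[3]=1+2=3, deg[4]=1+1=2, deg[5]=1+0=1, deg[6]=1+1=2, deg[7]=1+1=2

Answer: 1 1 3 2 1 2 2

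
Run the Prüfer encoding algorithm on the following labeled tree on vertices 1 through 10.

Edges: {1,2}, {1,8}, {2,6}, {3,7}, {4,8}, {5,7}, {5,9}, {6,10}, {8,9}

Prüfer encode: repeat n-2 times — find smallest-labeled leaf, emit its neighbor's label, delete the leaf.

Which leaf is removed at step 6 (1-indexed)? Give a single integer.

Step 1: current leaves = {3,4,10}. Remove leaf 3 (neighbor: 7).
Step 2: current leaves = {4,7,10}. Remove leaf 4 (neighbor: 8).
Step 3: current leaves = {7,10}. Remove leaf 7 (neighbor: 5).
Step 4: current leaves = {5,10}. Remove leaf 5 (neighbor: 9).
Step 5: current leaves = {9,10}. Remove leaf 9 (neighbor: 8).
Step 6: current leaves = {8,10}. Remove leaf 8 (neighbor: 1).

Answer: 8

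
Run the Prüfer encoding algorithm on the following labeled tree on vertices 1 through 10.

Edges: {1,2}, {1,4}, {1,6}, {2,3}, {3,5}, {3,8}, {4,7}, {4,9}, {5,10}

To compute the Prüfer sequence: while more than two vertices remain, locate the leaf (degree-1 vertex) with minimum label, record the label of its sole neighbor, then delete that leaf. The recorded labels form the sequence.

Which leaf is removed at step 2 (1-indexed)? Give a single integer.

Step 1: current leaves = {6,7,8,9,10}. Remove leaf 6 (neighbor: 1).
Step 2: current leaves = {7,8,9,10}. Remove leaf 7 (neighbor: 4).

Answer: 7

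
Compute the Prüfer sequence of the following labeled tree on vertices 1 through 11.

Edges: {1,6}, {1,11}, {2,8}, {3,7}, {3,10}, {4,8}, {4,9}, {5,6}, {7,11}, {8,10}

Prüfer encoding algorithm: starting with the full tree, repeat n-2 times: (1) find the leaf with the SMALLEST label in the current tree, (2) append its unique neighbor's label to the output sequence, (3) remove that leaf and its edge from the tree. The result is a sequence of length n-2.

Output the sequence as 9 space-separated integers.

Answer: 8 6 1 11 4 8 10 3 7

Derivation:
Step 1: leaves = {2,5,9}. Remove smallest leaf 2, emit neighbor 8.
Step 2: leaves = {5,9}. Remove smallest leaf 5, emit neighbor 6.
Step 3: leaves = {6,9}. Remove smallest leaf 6, emit neighbor 1.
Step 4: leaves = {1,9}. Remove smallest leaf 1, emit neighbor 11.
Step 5: leaves = {9,11}. Remove smallest leaf 9, emit neighbor 4.
Step 6: leaves = {4,11}. Remove smallest leaf 4, emit neighbor 8.
Step 7: leaves = {8,11}. Remove smallest leaf 8, emit neighbor 10.
Step 8: leaves = {10,11}. Remove smallest leaf 10, emit neighbor 3.
Step 9: leaves = {3,11}. Remove smallest leaf 3, emit neighbor 7.
Done: 2 vertices remain (7, 11). Sequence = [8 6 1 11 4 8 10 3 7]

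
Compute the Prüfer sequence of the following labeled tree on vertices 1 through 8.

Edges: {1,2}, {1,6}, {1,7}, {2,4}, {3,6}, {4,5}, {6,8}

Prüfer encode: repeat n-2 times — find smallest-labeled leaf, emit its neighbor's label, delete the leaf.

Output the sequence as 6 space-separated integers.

Answer: 6 4 2 1 1 6

Derivation:
Step 1: leaves = {3,5,7,8}. Remove smallest leaf 3, emit neighbor 6.
Step 2: leaves = {5,7,8}. Remove smallest leaf 5, emit neighbor 4.
Step 3: leaves = {4,7,8}. Remove smallest leaf 4, emit neighbor 2.
Step 4: leaves = {2,7,8}. Remove smallest leaf 2, emit neighbor 1.
Step 5: leaves = {7,8}. Remove smallest leaf 7, emit neighbor 1.
Step 6: leaves = {1,8}. Remove smallest leaf 1, emit neighbor 6.
Done: 2 vertices remain (6, 8). Sequence = [6 4 2 1 1 6]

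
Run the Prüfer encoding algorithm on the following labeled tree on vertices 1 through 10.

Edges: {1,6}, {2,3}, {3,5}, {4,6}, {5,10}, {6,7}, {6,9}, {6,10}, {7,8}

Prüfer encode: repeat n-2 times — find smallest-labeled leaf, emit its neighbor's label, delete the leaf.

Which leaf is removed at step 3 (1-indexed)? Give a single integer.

Answer: 3

Derivation:
Step 1: current leaves = {1,2,4,8,9}. Remove leaf 1 (neighbor: 6).
Step 2: current leaves = {2,4,8,9}. Remove leaf 2 (neighbor: 3).
Step 3: current leaves = {3,4,8,9}. Remove leaf 3 (neighbor: 5).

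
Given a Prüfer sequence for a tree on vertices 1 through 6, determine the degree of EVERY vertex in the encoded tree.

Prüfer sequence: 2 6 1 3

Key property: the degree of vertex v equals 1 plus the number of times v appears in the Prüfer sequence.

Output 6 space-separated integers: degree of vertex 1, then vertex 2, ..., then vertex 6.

Answer: 2 2 2 1 1 2

Derivation:
p_1 = 2: count[2] becomes 1
p_2 = 6: count[6] becomes 1
p_3 = 1: count[1] becomes 1
p_4 = 3: count[3] becomes 1
Degrees (1 + count): deg[1]=1+1=2, deg[2]=1+1=2, deg[3]=1+1=2, deg[4]=1+0=1, deg[5]=1+0=1, deg[6]=1+1=2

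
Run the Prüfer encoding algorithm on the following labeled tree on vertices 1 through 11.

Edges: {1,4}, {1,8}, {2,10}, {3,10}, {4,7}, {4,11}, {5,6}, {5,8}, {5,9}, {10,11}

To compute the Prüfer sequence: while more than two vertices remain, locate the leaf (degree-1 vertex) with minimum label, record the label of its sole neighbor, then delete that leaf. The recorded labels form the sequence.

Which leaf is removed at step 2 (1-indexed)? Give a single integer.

Step 1: current leaves = {2,3,6,7,9}. Remove leaf 2 (neighbor: 10).
Step 2: current leaves = {3,6,7,9}. Remove leaf 3 (neighbor: 10).

Answer: 3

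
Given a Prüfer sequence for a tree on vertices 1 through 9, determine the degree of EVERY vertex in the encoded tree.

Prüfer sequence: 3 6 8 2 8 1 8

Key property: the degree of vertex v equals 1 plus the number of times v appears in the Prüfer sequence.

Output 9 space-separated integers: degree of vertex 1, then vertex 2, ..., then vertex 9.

Answer: 2 2 2 1 1 2 1 4 1

Derivation:
p_1 = 3: count[3] becomes 1
p_2 = 6: count[6] becomes 1
p_3 = 8: count[8] becomes 1
p_4 = 2: count[2] becomes 1
p_5 = 8: count[8] becomes 2
p_6 = 1: count[1] becomes 1
p_7 = 8: count[8] becomes 3
Degrees (1 + count): deg[1]=1+1=2, deg[2]=1+1=2, deg[3]=1+1=2, deg[4]=1+0=1, deg[5]=1+0=1, deg[6]=1+1=2, deg[7]=1+0=1, deg[8]=1+3=4, deg[9]=1+0=1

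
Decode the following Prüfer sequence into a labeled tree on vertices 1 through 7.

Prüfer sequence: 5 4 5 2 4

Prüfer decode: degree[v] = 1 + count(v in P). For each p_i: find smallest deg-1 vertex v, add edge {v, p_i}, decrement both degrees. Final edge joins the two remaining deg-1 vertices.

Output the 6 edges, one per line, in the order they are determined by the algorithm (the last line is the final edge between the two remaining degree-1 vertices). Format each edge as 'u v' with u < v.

Initial degrees: {1:1, 2:2, 3:1, 4:3, 5:3, 6:1, 7:1}
Step 1: smallest deg-1 vertex = 1, p_1 = 5. Add edge {1,5}. Now deg[1]=0, deg[5]=2.
Step 2: smallest deg-1 vertex = 3, p_2 = 4. Add edge {3,4}. Now deg[3]=0, deg[4]=2.
Step 3: smallest deg-1 vertex = 6, p_3 = 5. Add edge {5,6}. Now deg[6]=0, deg[5]=1.
Step 4: smallest deg-1 vertex = 5, p_4 = 2. Add edge {2,5}. Now deg[5]=0, deg[2]=1.
Step 5: smallest deg-1 vertex = 2, p_5 = 4. Add edge {2,4}. Now deg[2]=0, deg[4]=1.
Final: two remaining deg-1 vertices are 4, 7. Add edge {4,7}.

Answer: 1 5
3 4
5 6
2 5
2 4
4 7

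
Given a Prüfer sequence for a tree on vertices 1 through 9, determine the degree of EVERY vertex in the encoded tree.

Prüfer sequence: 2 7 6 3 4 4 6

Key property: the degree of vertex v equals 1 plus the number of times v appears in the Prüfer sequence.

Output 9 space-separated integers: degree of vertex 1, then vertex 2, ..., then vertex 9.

p_1 = 2: count[2] becomes 1
p_2 = 7: count[7] becomes 1
p_3 = 6: count[6] becomes 1
p_4 = 3: count[3] becomes 1
p_5 = 4: count[4] becomes 1
p_6 = 4: count[4] becomes 2
p_7 = 6: count[6] becomes 2
Degrees (1 + count): deg[1]=1+0=1, deg[2]=1+1=2, deg[3]=1+1=2, deg[4]=1+2=3, deg[5]=1+0=1, deg[6]=1+2=3, deg[7]=1+1=2, deg[8]=1+0=1, deg[9]=1+0=1

Answer: 1 2 2 3 1 3 2 1 1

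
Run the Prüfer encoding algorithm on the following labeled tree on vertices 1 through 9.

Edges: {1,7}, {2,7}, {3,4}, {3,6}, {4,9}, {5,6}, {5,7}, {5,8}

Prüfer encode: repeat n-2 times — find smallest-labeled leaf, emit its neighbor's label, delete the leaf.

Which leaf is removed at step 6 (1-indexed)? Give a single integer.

Step 1: current leaves = {1,2,8,9}. Remove leaf 1 (neighbor: 7).
Step 2: current leaves = {2,8,9}. Remove leaf 2 (neighbor: 7).
Step 3: current leaves = {7,8,9}. Remove leaf 7 (neighbor: 5).
Step 4: current leaves = {8,9}. Remove leaf 8 (neighbor: 5).
Step 5: current leaves = {5,9}. Remove leaf 5 (neighbor: 6).
Step 6: current leaves = {6,9}. Remove leaf 6 (neighbor: 3).

Answer: 6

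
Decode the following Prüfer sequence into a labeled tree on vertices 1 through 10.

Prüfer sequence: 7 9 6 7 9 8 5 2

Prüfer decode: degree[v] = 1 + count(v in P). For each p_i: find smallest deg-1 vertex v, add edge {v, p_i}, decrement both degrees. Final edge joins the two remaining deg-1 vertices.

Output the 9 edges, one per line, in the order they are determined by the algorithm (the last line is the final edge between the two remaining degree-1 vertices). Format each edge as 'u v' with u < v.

Initial degrees: {1:1, 2:2, 3:1, 4:1, 5:2, 6:2, 7:3, 8:2, 9:3, 10:1}
Step 1: smallest deg-1 vertex = 1, p_1 = 7. Add edge {1,7}. Now deg[1]=0, deg[7]=2.
Step 2: smallest deg-1 vertex = 3, p_2 = 9. Add edge {3,9}. Now deg[3]=0, deg[9]=2.
Step 3: smallest deg-1 vertex = 4, p_3 = 6. Add edge {4,6}. Now deg[4]=0, deg[6]=1.
Step 4: smallest deg-1 vertex = 6, p_4 = 7. Add edge {6,7}. Now deg[6]=0, deg[7]=1.
Step 5: smallest deg-1 vertex = 7, p_5 = 9. Add edge {7,9}. Now deg[7]=0, deg[9]=1.
Step 6: smallest deg-1 vertex = 9, p_6 = 8. Add edge {8,9}. Now deg[9]=0, deg[8]=1.
Step 7: smallest deg-1 vertex = 8, p_7 = 5. Add edge {5,8}. Now deg[8]=0, deg[5]=1.
Step 8: smallest deg-1 vertex = 5, p_8 = 2. Add edge {2,5}. Now deg[5]=0, deg[2]=1.
Final: two remaining deg-1 vertices are 2, 10. Add edge {2,10}.

Answer: 1 7
3 9
4 6
6 7
7 9
8 9
5 8
2 5
2 10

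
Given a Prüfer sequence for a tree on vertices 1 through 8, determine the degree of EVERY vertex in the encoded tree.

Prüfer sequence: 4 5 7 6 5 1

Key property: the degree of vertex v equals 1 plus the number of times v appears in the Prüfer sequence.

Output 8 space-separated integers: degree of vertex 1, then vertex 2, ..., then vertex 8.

Answer: 2 1 1 2 3 2 2 1

Derivation:
p_1 = 4: count[4] becomes 1
p_2 = 5: count[5] becomes 1
p_3 = 7: count[7] becomes 1
p_4 = 6: count[6] becomes 1
p_5 = 5: count[5] becomes 2
p_6 = 1: count[1] becomes 1
Degrees (1 + count): deg[1]=1+1=2, deg[2]=1+0=1, deg[3]=1+0=1, deg[4]=1+1=2, deg[5]=1+2=3, deg[6]=1+1=2, deg[7]=1+1=2, deg[8]=1+0=1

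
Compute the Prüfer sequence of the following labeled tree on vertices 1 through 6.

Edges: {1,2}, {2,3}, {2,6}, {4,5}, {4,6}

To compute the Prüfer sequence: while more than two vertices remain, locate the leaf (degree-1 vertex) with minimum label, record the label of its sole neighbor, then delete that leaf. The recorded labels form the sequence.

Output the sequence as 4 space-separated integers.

Step 1: leaves = {1,3,5}. Remove smallest leaf 1, emit neighbor 2.
Step 2: leaves = {3,5}. Remove smallest leaf 3, emit neighbor 2.
Step 3: leaves = {2,5}. Remove smallest leaf 2, emit neighbor 6.
Step 4: leaves = {5,6}. Remove smallest leaf 5, emit neighbor 4.
Done: 2 vertices remain (4, 6). Sequence = [2 2 6 4]

Answer: 2 2 6 4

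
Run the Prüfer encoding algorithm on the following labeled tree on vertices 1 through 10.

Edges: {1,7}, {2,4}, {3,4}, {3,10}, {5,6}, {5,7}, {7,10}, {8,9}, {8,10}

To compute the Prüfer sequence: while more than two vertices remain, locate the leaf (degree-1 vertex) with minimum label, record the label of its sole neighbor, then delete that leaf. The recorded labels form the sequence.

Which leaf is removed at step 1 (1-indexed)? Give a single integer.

Step 1: current leaves = {1,2,6,9}. Remove leaf 1 (neighbor: 7).

Answer: 1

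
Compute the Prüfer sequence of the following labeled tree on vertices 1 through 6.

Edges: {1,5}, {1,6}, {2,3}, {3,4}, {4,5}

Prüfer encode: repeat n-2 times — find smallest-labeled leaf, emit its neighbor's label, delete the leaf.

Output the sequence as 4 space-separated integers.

Answer: 3 4 5 1

Derivation:
Step 1: leaves = {2,6}. Remove smallest leaf 2, emit neighbor 3.
Step 2: leaves = {3,6}. Remove smallest leaf 3, emit neighbor 4.
Step 3: leaves = {4,6}. Remove smallest leaf 4, emit neighbor 5.
Step 4: leaves = {5,6}. Remove smallest leaf 5, emit neighbor 1.
Done: 2 vertices remain (1, 6). Sequence = [3 4 5 1]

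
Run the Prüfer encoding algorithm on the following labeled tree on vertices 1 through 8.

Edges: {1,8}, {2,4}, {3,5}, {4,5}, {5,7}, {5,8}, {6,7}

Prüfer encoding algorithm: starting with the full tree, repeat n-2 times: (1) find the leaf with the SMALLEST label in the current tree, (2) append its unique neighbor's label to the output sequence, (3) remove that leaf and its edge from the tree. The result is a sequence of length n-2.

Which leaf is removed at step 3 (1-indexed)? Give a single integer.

Answer: 3

Derivation:
Step 1: current leaves = {1,2,3,6}. Remove leaf 1 (neighbor: 8).
Step 2: current leaves = {2,3,6,8}. Remove leaf 2 (neighbor: 4).
Step 3: current leaves = {3,4,6,8}. Remove leaf 3 (neighbor: 5).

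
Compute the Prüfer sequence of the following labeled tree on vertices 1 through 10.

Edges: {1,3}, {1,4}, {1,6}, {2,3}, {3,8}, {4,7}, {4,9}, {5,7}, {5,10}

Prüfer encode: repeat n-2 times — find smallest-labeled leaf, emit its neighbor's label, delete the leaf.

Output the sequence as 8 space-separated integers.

Answer: 3 1 3 1 4 4 7 5

Derivation:
Step 1: leaves = {2,6,8,9,10}. Remove smallest leaf 2, emit neighbor 3.
Step 2: leaves = {6,8,9,10}. Remove smallest leaf 6, emit neighbor 1.
Step 3: leaves = {8,9,10}. Remove smallest leaf 8, emit neighbor 3.
Step 4: leaves = {3,9,10}. Remove smallest leaf 3, emit neighbor 1.
Step 5: leaves = {1,9,10}. Remove smallest leaf 1, emit neighbor 4.
Step 6: leaves = {9,10}. Remove smallest leaf 9, emit neighbor 4.
Step 7: leaves = {4,10}. Remove smallest leaf 4, emit neighbor 7.
Step 8: leaves = {7,10}. Remove smallest leaf 7, emit neighbor 5.
Done: 2 vertices remain (5, 10). Sequence = [3 1 3 1 4 4 7 5]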